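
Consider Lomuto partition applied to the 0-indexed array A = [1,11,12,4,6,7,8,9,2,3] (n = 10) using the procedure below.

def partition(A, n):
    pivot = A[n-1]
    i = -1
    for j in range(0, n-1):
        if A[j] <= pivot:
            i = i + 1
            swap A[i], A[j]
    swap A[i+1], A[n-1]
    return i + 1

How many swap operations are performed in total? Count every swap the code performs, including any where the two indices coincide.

pivot = A[9] = 3; i = -1
j=0: A[0]=1 ≤ 3 → i=0, swap A[0],A[0] (no change) → [1,11,12,4,6,7,8,9,2,3]
j=1: A[1]=11 > 3 → no swap
j=2: A[2]=12 > 3 → no swap
j=3: A[3]=4 > 3 → no swap
j=4: A[4]=6 > 3 → no swap
j=5: A[5]=7 > 3 → no swap
j=6: A[6]=8 > 3 → no swap
j=7: A[7]=9 > 3 → no swap
j=8: A[8]=2 ≤ 3 → i=1, swap A[1],A[8] → [1,2,12,4,6,7,8,9,11,3]
final swap A[2],A[9] → [1,2,3,4,6,7,8,9,11,12]; return 2

3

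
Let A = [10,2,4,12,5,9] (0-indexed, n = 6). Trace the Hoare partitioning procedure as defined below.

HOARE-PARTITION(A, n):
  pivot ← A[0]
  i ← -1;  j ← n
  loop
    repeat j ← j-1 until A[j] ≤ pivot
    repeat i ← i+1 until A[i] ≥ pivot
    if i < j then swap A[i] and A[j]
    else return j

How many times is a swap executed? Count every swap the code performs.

2

pivot=10
j stops at 5 (9), i stops at 0 (10); swap ⇒ [9,2,4,12,5,10]
j stops at 4 (5), i stops at 3 (12); swap ⇒ [9,2,4,5,12,10]
j stops at 3, i stops at 4; i≥j ⇒ return 3. A=[9,2,4,5,12,10]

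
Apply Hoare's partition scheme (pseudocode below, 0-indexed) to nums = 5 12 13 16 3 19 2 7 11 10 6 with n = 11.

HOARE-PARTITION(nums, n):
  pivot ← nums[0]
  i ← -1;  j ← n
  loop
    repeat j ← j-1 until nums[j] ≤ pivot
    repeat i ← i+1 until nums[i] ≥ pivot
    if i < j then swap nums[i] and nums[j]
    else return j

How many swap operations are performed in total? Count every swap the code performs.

pivot = nums[0] = 5; i = -1, j = 11
j→6 (nums[6]=2≤5), i→0 (nums[0]=5≥5); i<j, swap → 2 12 13 16 3 19 5 7 11 10 6
j→4 (nums[4]=3≤5), i→1 (nums[1]=12≥5); i<j, swap → 2 3 13 16 12 19 5 7 11 10 6
j→1, i→2; i≥j, return j=1. nums = 2 3 13 16 12 19 5 7 11 10 6

2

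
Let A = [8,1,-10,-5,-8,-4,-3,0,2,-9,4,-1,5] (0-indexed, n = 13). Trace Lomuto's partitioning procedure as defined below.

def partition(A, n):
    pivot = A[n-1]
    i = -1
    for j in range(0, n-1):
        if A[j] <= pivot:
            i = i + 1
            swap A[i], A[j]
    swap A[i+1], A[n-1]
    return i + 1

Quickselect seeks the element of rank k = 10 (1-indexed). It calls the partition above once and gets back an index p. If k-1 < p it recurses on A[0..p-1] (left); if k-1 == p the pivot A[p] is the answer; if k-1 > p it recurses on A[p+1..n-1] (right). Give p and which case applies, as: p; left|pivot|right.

11; left

pivot = A[12] = 5; i = -1
j=0: A[0]=8 > 5 → no swap
j=1: A[1]=1 ≤ 5 → i=0, swap A[0],A[1] → [1,8,-10,-5,-8,-4,-3,0,2,-9,4,-1,5]
j=2: A[2]=-10 ≤ 5 → i=1, swap A[1],A[2] → [1,-10,8,-5,-8,-4,-3,0,2,-9,4,-1,5]
j=3: A[3]=-5 ≤ 5 → i=2, swap A[2],A[3] → [1,-10,-5,8,-8,-4,-3,0,2,-9,4,-1,5]
j=4: A[4]=-8 ≤ 5 → i=3, swap A[3],A[4] → [1,-10,-5,-8,8,-4,-3,0,2,-9,4,-1,5]
j=5: A[5]=-4 ≤ 5 → i=4, swap A[4],A[5] → [1,-10,-5,-8,-4,8,-3,0,2,-9,4,-1,5]
j=6: A[6]=-3 ≤ 5 → i=5, swap A[5],A[6] → [1,-10,-5,-8,-4,-3,8,0,2,-9,4,-1,5]
j=7: A[7]=0 ≤ 5 → i=6, swap A[6],A[7] → [1,-10,-5,-8,-4,-3,0,8,2,-9,4,-1,5]
j=8: A[8]=2 ≤ 5 → i=7, swap A[7],A[8] → [1,-10,-5,-8,-4,-3,0,2,8,-9,4,-1,5]
j=9: A[9]=-9 ≤ 5 → i=8, swap A[8],A[9] → [1,-10,-5,-8,-4,-3,0,2,-9,8,4,-1,5]
j=10: A[10]=4 ≤ 5 → i=9, swap A[9],A[10] → [1,-10,-5,-8,-4,-3,0,2,-9,4,8,-1,5]
j=11: A[11]=-1 ≤ 5 → i=10, swap A[10],A[11] → [1,-10,-5,-8,-4,-3,0,2,-9,4,-1,8,5]
final swap A[11],A[12] → [1,-10,-5,-8,-4,-3,0,2,-9,4,-1,5,8]; return 11
p = 11; k-1 = 9 < 11 ⇒ left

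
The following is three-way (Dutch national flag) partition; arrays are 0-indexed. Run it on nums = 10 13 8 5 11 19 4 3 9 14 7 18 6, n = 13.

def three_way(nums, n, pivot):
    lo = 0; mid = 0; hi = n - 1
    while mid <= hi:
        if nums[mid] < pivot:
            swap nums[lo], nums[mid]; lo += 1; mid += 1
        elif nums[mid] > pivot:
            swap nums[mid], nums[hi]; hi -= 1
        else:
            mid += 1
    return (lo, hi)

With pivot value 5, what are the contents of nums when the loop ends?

3 4 5 11 19 8 13 9 14 7 18 6 10

pivot = 5; lo=0, mid=0, hi=12
nums[mid]=10>5: swap nums[0],nums[12]; hi=11 → 6 13 8 5 11 19 4 3 9 14 7 18 10
nums[mid]=6>5: swap nums[0],nums[11]; hi=10 → 18 13 8 5 11 19 4 3 9 14 7 6 10
nums[mid]=18>5: swap nums[0],nums[10]; hi=9 → 7 13 8 5 11 19 4 3 9 14 18 6 10
nums[mid]=7>5: swap nums[0],nums[9]; hi=8 → 14 13 8 5 11 19 4 3 9 7 18 6 10
nums[mid]=14>5: swap nums[0],nums[8]; hi=7 → 9 13 8 5 11 19 4 3 14 7 18 6 10
nums[mid]=9>5: swap nums[0],nums[7]; hi=6 → 3 13 8 5 11 19 4 9 14 7 18 6 10
nums[mid]=3<5: swap nums[0],nums[0]; lo=1,mid=1 → 3 13 8 5 11 19 4 9 14 7 18 6 10
nums[mid]=13>5: swap nums[1],nums[6]; hi=5 → 3 4 8 5 11 19 13 9 14 7 18 6 10
nums[mid]=4<5: swap nums[1],nums[1]; lo=2,mid=2 → 3 4 8 5 11 19 13 9 14 7 18 6 10
nums[mid]=8>5: swap nums[2],nums[5]; hi=4 → 3 4 19 5 11 8 13 9 14 7 18 6 10
nums[mid]=19>5: swap nums[2],nums[4]; hi=3 → 3 4 11 5 19 8 13 9 14 7 18 6 10
nums[mid]=11>5: swap nums[2],nums[3]; hi=2 → 3 4 5 11 19 8 13 9 14 7 18 6 10
nums[mid]=5=5: mid=3
end: lo=2, hi=2; nums = 3 4 5 11 19 8 13 9 14 7 18 6 10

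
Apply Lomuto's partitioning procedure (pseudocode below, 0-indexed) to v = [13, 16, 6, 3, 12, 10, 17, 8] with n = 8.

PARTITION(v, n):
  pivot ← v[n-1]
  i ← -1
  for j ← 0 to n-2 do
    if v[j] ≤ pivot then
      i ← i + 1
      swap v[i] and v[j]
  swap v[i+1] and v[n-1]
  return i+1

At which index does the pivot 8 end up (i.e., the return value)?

pivot = v[7] = 8; i = -1
j=0: v[0]=13 > 8 → no swap
j=1: v[1]=16 > 8 → no swap
j=2: v[2]=6 ≤ 8 → i=0, swap v[0],v[2] → [6, 16, 13, 3, 12, 10, 17, 8]
j=3: v[3]=3 ≤ 8 → i=1, swap v[1],v[3] → [6, 3, 13, 16, 12, 10, 17, 8]
j=4: v[4]=12 > 8 → no swap
j=5: v[5]=10 > 8 → no swap
j=6: v[6]=17 > 8 → no swap
final swap v[2],v[7] → [6, 3, 8, 16, 12, 10, 17, 13]; return 2

2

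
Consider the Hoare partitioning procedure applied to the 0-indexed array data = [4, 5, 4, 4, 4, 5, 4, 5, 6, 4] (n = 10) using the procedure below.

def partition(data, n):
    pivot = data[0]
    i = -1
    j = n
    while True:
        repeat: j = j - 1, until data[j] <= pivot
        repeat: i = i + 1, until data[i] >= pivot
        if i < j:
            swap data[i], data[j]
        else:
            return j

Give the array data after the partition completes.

[4, 4, 4, 4, 4, 5, 5, 5, 6, 4]

pivot = data[0] = 4; i = -1, j = 10
j→9 (data[9]=4≤4), i→0 (data[0]=4≥4); i<j, swap → [4, 5, 4, 4, 4, 5, 4, 5, 6, 4]
j→6 (data[6]=4≤4), i→1 (data[1]=5≥4); i<j, swap → [4, 4, 4, 4, 4, 5, 5, 5, 6, 4]
j→4 (data[4]=4≤4), i→2 (data[2]=4≥4); i<j, swap → [4, 4, 4, 4, 4, 5, 5, 5, 6, 4]
j→3, i→3; i≥j, return j=3. data = [4, 4, 4, 4, 4, 5, 5, 5, 6, 4]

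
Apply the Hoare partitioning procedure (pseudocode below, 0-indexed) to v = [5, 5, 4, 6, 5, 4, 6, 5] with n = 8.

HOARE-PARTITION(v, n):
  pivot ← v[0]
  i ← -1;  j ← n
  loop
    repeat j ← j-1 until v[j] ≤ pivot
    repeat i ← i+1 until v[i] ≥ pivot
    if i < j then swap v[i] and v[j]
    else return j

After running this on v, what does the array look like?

pivot=5
j stops at 7 (5), i stops at 0 (5); swap ⇒ [5, 5, 4, 6, 5, 4, 6, 5]
j stops at 5 (4), i stops at 1 (5); swap ⇒ [5, 4, 4, 6, 5, 5, 6, 5]
j stops at 4 (5), i stops at 3 (6); swap ⇒ [5, 4, 4, 5, 6, 5, 6, 5]
j stops at 3, i stops at 4; i≥j ⇒ return 3. v=[5, 4, 4, 5, 6, 5, 6, 5]

[5, 4, 4, 5, 6, 5, 6, 5]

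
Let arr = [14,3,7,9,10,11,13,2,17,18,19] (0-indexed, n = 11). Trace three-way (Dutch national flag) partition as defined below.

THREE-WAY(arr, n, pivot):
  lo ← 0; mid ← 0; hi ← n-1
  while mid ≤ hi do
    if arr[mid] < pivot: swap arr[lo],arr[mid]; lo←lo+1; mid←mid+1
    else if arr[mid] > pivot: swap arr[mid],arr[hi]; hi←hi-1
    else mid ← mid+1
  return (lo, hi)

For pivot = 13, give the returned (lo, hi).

(6, 6)

pivot = 13; lo=0, mid=0, hi=10
arr[mid]=14>13: swap arr[0],arr[10]; hi=9 → [19,3,7,9,10,11,13,2,17,18,14]
arr[mid]=19>13: swap arr[0],arr[9]; hi=8 → [18,3,7,9,10,11,13,2,17,19,14]
arr[mid]=18>13: swap arr[0],arr[8]; hi=7 → [17,3,7,9,10,11,13,2,18,19,14]
arr[mid]=17>13: swap arr[0],arr[7]; hi=6 → [2,3,7,9,10,11,13,17,18,19,14]
arr[mid]=2<13: swap arr[0],arr[0]; lo=1,mid=1 → [2,3,7,9,10,11,13,17,18,19,14]
arr[mid]=3<13: swap arr[1],arr[1]; lo=2,mid=2 → [2,3,7,9,10,11,13,17,18,19,14]
arr[mid]=7<13: swap arr[2],arr[2]; lo=3,mid=3 → [2,3,7,9,10,11,13,17,18,19,14]
arr[mid]=9<13: swap arr[3],arr[3]; lo=4,mid=4 → [2,3,7,9,10,11,13,17,18,19,14]
arr[mid]=10<13: swap arr[4],arr[4]; lo=5,mid=5 → [2,3,7,9,10,11,13,17,18,19,14]
arr[mid]=11<13: swap arr[5],arr[5]; lo=6,mid=6 → [2,3,7,9,10,11,13,17,18,19,14]
arr[mid]=13=13: mid=7
end: lo=6, hi=6; arr = [2,3,7,9,10,11,13,17,18,19,14]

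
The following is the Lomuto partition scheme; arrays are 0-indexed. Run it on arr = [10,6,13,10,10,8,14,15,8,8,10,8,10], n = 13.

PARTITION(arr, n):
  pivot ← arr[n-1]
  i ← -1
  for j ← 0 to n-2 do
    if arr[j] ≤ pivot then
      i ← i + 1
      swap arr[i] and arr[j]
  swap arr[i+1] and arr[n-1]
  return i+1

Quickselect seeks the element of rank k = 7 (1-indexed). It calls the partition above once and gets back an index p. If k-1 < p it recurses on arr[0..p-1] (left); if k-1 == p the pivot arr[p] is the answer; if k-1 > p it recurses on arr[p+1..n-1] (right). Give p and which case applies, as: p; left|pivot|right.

pivot = arr[12] = 10; i = -1
j=0: arr[0]=10 ≤ 10 → i=0, swap arr[0],arr[0] (no change) → [10,6,13,10,10,8,14,15,8,8,10,8,10]
j=1: arr[1]=6 ≤ 10 → i=1, swap arr[1],arr[1] (no change) → [10,6,13,10,10,8,14,15,8,8,10,8,10]
j=2: arr[2]=13 > 10 → no swap
j=3: arr[3]=10 ≤ 10 → i=2, swap arr[2],arr[3] → [10,6,10,13,10,8,14,15,8,8,10,8,10]
j=4: arr[4]=10 ≤ 10 → i=3, swap arr[3],arr[4] → [10,6,10,10,13,8,14,15,8,8,10,8,10]
j=5: arr[5]=8 ≤ 10 → i=4, swap arr[4],arr[5] → [10,6,10,10,8,13,14,15,8,8,10,8,10]
j=6: arr[6]=14 > 10 → no swap
j=7: arr[7]=15 > 10 → no swap
j=8: arr[8]=8 ≤ 10 → i=5, swap arr[5],arr[8] → [10,6,10,10,8,8,14,15,13,8,10,8,10]
j=9: arr[9]=8 ≤ 10 → i=6, swap arr[6],arr[9] → [10,6,10,10,8,8,8,15,13,14,10,8,10]
j=10: arr[10]=10 ≤ 10 → i=7, swap arr[7],arr[10] → [10,6,10,10,8,8,8,10,13,14,15,8,10]
j=11: arr[11]=8 ≤ 10 → i=8, swap arr[8],arr[11] → [10,6,10,10,8,8,8,10,8,14,15,13,10]
final swap arr[9],arr[12] → [10,6,10,10,8,8,8,10,8,10,15,13,14]; return 9
p = 9; k-1 = 6 < 9 ⇒ left

9; left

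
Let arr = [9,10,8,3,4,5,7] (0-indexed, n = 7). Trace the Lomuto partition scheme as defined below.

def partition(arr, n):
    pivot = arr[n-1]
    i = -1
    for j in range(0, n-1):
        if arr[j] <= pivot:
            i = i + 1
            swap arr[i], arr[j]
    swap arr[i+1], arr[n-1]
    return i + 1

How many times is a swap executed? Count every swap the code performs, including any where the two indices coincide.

4

pivot = arr[6] = 7; i = -1
j=0: arr[0]=9 > 7 → no swap
j=1: arr[1]=10 > 7 → no swap
j=2: arr[2]=8 > 7 → no swap
j=3: arr[3]=3 ≤ 7 → i=0, swap arr[0],arr[3] → [3,10,8,9,4,5,7]
j=4: arr[4]=4 ≤ 7 → i=1, swap arr[1],arr[4] → [3,4,8,9,10,5,7]
j=5: arr[5]=5 ≤ 7 → i=2, swap arr[2],arr[5] → [3,4,5,9,10,8,7]
final swap arr[3],arr[6] → [3,4,5,7,10,8,9]; return 3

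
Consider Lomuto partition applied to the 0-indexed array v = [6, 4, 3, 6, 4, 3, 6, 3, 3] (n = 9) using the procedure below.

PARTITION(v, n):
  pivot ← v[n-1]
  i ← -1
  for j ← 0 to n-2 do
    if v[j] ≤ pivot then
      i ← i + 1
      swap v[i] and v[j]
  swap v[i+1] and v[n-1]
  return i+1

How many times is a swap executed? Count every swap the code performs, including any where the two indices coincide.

4

pivot = v[8] = 3; i = -1
j=0: v[0]=6 > 3 → no swap
j=1: v[1]=4 > 3 → no swap
j=2: v[2]=3 ≤ 3 → i=0, swap v[0],v[2] → [3, 4, 6, 6, 4, 3, 6, 3, 3]
j=3: v[3]=6 > 3 → no swap
j=4: v[4]=4 > 3 → no swap
j=5: v[5]=3 ≤ 3 → i=1, swap v[1],v[5] → [3, 3, 6, 6, 4, 4, 6, 3, 3]
j=6: v[6]=6 > 3 → no swap
j=7: v[7]=3 ≤ 3 → i=2, swap v[2],v[7] → [3, 3, 3, 6, 4, 4, 6, 6, 3]
final swap v[3],v[8] → [3, 3, 3, 3, 4, 4, 6, 6, 6]; return 3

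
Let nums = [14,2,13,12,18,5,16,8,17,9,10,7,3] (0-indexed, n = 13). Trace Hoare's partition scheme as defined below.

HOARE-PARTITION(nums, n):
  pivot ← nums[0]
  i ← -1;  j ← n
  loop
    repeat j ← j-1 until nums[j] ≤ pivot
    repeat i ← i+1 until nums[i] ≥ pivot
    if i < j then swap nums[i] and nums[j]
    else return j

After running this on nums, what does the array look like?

pivot = nums[0] = 14; i = -1, j = 13
j→12 (nums[12]=3≤14), i→0 (nums[0]=14≥14); i<j, swap → [3,2,13,12,18,5,16,8,17,9,10,7,14]
j→11 (nums[11]=7≤14), i→4 (nums[4]=18≥14); i<j, swap → [3,2,13,12,7,5,16,8,17,9,10,18,14]
j→10 (nums[10]=10≤14), i→6 (nums[6]=16≥14); i<j, swap → [3,2,13,12,7,5,10,8,17,9,16,18,14]
j→9 (nums[9]=9≤14), i→8 (nums[8]=17≥14); i<j, swap → [3,2,13,12,7,5,10,8,9,17,16,18,14]
j→8, i→9; i≥j, return j=8. nums = [3,2,13,12,7,5,10,8,9,17,16,18,14]

[3,2,13,12,7,5,10,8,9,17,16,18,14]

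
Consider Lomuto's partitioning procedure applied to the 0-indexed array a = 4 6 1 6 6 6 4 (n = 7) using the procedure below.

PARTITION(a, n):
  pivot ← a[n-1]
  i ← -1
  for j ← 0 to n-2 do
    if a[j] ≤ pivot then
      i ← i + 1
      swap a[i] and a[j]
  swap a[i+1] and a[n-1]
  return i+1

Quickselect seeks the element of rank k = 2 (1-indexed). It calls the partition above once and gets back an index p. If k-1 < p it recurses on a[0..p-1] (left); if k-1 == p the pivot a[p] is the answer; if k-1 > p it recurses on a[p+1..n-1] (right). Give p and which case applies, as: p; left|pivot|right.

pivot=4, i=-1
j=0: 4≤4, i=0, swap(0,0) ⇒ 4 6 1 6 6 6 4
j=1: 6>4, skip
j=2: 1≤4, i=1, swap(1,2) ⇒ 4 1 6 6 6 6 4
j=3: 6>4, skip
j=4: 6>4, skip
j=5: 6>4, skip
swap(2,6) ⇒ 4 1 4 6 6 6 6; return 2
p = 2; k-1 = 1 < 2 ⇒ left

2; left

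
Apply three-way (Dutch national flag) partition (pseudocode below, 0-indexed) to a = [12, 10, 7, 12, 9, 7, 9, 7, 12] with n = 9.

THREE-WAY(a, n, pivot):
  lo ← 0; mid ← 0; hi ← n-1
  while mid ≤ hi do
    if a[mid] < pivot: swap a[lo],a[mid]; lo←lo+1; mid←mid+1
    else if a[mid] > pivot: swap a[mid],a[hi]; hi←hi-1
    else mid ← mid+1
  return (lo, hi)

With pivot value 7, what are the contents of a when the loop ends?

[7, 7, 7, 9, 12, 9, 10, 12, 12]

pivot = 7; lo=0, mid=0, hi=8
a[mid]=12>7: swap a[0],a[8]; hi=7 → [12, 10, 7, 12, 9, 7, 9, 7, 12]
a[mid]=12>7: swap a[0],a[7]; hi=6 → [7, 10, 7, 12, 9, 7, 9, 12, 12]
a[mid]=7=7: mid=1
a[mid]=10>7: swap a[1],a[6]; hi=5 → [7, 9, 7, 12, 9, 7, 10, 12, 12]
a[mid]=9>7: swap a[1],a[5]; hi=4 → [7, 7, 7, 12, 9, 9, 10, 12, 12]
a[mid]=7=7: mid=2
a[mid]=7=7: mid=3
a[mid]=12>7: swap a[3],a[4]; hi=3 → [7, 7, 7, 9, 12, 9, 10, 12, 12]
a[mid]=9>7: swap a[3],a[3]; hi=2 → [7, 7, 7, 9, 12, 9, 10, 12, 12]
end: lo=0, hi=2; a = [7, 7, 7, 9, 12, 9, 10, 12, 12]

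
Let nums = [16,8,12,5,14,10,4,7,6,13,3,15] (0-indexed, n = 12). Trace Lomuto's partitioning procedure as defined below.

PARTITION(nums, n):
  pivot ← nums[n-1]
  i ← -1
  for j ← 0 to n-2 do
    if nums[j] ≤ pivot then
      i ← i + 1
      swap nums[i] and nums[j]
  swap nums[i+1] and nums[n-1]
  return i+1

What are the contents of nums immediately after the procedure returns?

[8,12,5,14,10,4,7,6,13,3,15,16]

pivot = nums[11] = 15; i = -1
j=0: nums[0]=16 > 15 → no swap
j=1: nums[1]=8 ≤ 15 → i=0, swap nums[0],nums[1] → [8,16,12,5,14,10,4,7,6,13,3,15]
j=2: nums[2]=12 ≤ 15 → i=1, swap nums[1],nums[2] → [8,12,16,5,14,10,4,7,6,13,3,15]
j=3: nums[3]=5 ≤ 15 → i=2, swap nums[2],nums[3] → [8,12,5,16,14,10,4,7,6,13,3,15]
j=4: nums[4]=14 ≤ 15 → i=3, swap nums[3],nums[4] → [8,12,5,14,16,10,4,7,6,13,3,15]
j=5: nums[5]=10 ≤ 15 → i=4, swap nums[4],nums[5] → [8,12,5,14,10,16,4,7,6,13,3,15]
j=6: nums[6]=4 ≤ 15 → i=5, swap nums[5],nums[6] → [8,12,5,14,10,4,16,7,6,13,3,15]
j=7: nums[7]=7 ≤ 15 → i=6, swap nums[6],nums[7] → [8,12,5,14,10,4,7,16,6,13,3,15]
j=8: nums[8]=6 ≤ 15 → i=7, swap nums[7],nums[8] → [8,12,5,14,10,4,7,6,16,13,3,15]
j=9: nums[9]=13 ≤ 15 → i=8, swap nums[8],nums[9] → [8,12,5,14,10,4,7,6,13,16,3,15]
j=10: nums[10]=3 ≤ 15 → i=9, swap nums[9],nums[10] → [8,12,5,14,10,4,7,6,13,3,16,15]
final swap nums[10],nums[11] → [8,12,5,14,10,4,7,6,13,3,15,16]; return 10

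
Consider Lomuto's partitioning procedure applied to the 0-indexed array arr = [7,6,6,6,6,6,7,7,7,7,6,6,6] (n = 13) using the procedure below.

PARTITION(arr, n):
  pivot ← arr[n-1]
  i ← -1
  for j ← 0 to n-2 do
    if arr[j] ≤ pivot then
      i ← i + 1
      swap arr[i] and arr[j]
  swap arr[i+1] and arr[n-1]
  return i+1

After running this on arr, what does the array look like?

[6,6,6,6,6,6,6,6,7,7,7,7,7]

pivot = arr[12] = 6; i = -1
j=0: arr[0]=7 > 6 → no swap
j=1: arr[1]=6 ≤ 6 → i=0, swap arr[0],arr[1] → [6,7,6,6,6,6,7,7,7,7,6,6,6]
j=2: arr[2]=6 ≤ 6 → i=1, swap arr[1],arr[2] → [6,6,7,6,6,6,7,7,7,7,6,6,6]
j=3: arr[3]=6 ≤ 6 → i=2, swap arr[2],arr[3] → [6,6,6,7,6,6,7,7,7,7,6,6,6]
j=4: arr[4]=6 ≤ 6 → i=3, swap arr[3],arr[4] → [6,6,6,6,7,6,7,7,7,7,6,6,6]
j=5: arr[5]=6 ≤ 6 → i=4, swap arr[4],arr[5] → [6,6,6,6,6,7,7,7,7,7,6,6,6]
j=6: arr[6]=7 > 6 → no swap
j=7: arr[7]=7 > 6 → no swap
j=8: arr[8]=7 > 6 → no swap
j=9: arr[9]=7 > 6 → no swap
j=10: arr[10]=6 ≤ 6 → i=5, swap arr[5],arr[10] → [6,6,6,6,6,6,7,7,7,7,7,6,6]
j=11: arr[11]=6 ≤ 6 → i=6, swap arr[6],arr[11] → [6,6,6,6,6,6,6,7,7,7,7,7,6]
final swap arr[7],arr[12] → [6,6,6,6,6,6,6,6,7,7,7,7,7]; return 7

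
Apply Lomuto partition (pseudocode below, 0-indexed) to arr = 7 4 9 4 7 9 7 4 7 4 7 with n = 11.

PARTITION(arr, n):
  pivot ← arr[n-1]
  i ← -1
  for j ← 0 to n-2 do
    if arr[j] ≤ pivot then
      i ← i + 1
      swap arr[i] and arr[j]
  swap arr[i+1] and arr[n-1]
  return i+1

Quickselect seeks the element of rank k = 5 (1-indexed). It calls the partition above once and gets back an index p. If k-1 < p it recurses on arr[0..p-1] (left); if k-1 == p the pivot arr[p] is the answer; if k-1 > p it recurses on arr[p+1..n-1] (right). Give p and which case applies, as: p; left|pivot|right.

8; left

pivot = arr[10] = 7; i = -1
j=0: arr[0]=7 ≤ 7 → i=0, swap arr[0],arr[0] (no change) → 7 4 9 4 7 9 7 4 7 4 7
j=1: arr[1]=4 ≤ 7 → i=1, swap arr[1],arr[1] (no change) → 7 4 9 4 7 9 7 4 7 4 7
j=2: arr[2]=9 > 7 → no swap
j=3: arr[3]=4 ≤ 7 → i=2, swap arr[2],arr[3] → 7 4 4 9 7 9 7 4 7 4 7
j=4: arr[4]=7 ≤ 7 → i=3, swap arr[3],arr[4] → 7 4 4 7 9 9 7 4 7 4 7
j=5: arr[5]=9 > 7 → no swap
j=6: arr[6]=7 ≤ 7 → i=4, swap arr[4],arr[6] → 7 4 4 7 7 9 9 4 7 4 7
j=7: arr[7]=4 ≤ 7 → i=5, swap arr[5],arr[7] → 7 4 4 7 7 4 9 9 7 4 7
j=8: arr[8]=7 ≤ 7 → i=6, swap arr[6],arr[8] → 7 4 4 7 7 4 7 9 9 4 7
j=9: arr[9]=4 ≤ 7 → i=7, swap arr[7],arr[9] → 7 4 4 7 7 4 7 4 9 9 7
final swap arr[8],arr[10] → 7 4 4 7 7 4 7 4 7 9 9; return 8
p = 8; k-1 = 4 < 8 ⇒ left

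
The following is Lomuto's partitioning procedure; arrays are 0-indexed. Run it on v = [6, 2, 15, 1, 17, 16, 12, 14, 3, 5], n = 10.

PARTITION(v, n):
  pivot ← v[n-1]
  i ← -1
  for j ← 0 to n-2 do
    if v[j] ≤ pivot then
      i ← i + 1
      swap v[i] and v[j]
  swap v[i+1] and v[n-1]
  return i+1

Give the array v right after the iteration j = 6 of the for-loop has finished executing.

[2, 1, 15, 6, 17, 16, 12, 14, 3, 5]

pivot = v[9] = 5; i = -1
j=0: v[0]=6 > 5 → no swap
j=1: v[1]=2 ≤ 5 → i=0, swap v[0],v[1] → [2, 6, 15, 1, 17, 16, 12, 14, 3, 5]
j=2: v[2]=15 > 5 → no swap
j=3: v[3]=1 ≤ 5 → i=1, swap v[1],v[3] → [2, 1, 15, 6, 17, 16, 12, 14, 3, 5]
j=4: v[4]=17 > 5 → no swap
j=5: v[5]=16 > 5 → no swap
j=6: v[6]=12 > 5 → no swap
(after j=6) v = [2, 1, 15, 6, 17, 16, 12, 14, 3, 5]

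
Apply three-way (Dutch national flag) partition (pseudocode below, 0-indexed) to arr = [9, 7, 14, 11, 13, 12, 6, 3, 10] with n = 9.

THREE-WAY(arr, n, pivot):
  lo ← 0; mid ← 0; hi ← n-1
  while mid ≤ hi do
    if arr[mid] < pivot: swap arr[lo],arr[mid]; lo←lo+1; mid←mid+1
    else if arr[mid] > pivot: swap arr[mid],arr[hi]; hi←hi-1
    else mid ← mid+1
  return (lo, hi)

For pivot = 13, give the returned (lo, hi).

(7, 7)

lo=0 mid=0 hi=8
9<13: swap(0,0), lo=1 mid=1 ⇒ [9, 7, 14, 11, 13, 12, 6, 3, 10]
7<13: swap(1,1), lo=2 mid=2 ⇒ [9, 7, 14, 11, 13, 12, 6, 3, 10]
14>13: swap(2,8), hi=7 ⇒ [9, 7, 10, 11, 13, 12, 6, 3, 14]
10<13: swap(2,2), lo=3 mid=3 ⇒ [9, 7, 10, 11, 13, 12, 6, 3, 14]
11<13: swap(3,3), lo=4 mid=4 ⇒ [9, 7, 10, 11, 13, 12, 6, 3, 14]
13=13: mid=5
12<13: swap(4,5), lo=5 mid=6 ⇒ [9, 7, 10, 11, 12, 13, 6, 3, 14]
6<13: swap(5,6), lo=6 mid=7 ⇒ [9, 7, 10, 11, 12, 6, 13, 3, 14]
3<13: swap(6,7), lo=7 mid=8 ⇒ [9, 7, 10, 11, 12, 6, 3, 13, 14]
done. lo=7 hi=7; arr=[9, 7, 10, 11, 12, 6, 3, 13, 14]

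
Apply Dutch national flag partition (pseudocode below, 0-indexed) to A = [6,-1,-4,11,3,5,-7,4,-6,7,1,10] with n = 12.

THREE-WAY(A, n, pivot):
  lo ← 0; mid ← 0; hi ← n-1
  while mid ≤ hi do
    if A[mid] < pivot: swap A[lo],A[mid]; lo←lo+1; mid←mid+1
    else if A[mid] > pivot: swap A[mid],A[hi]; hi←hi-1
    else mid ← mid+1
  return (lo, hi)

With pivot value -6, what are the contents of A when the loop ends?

pivot = -6; lo=0, mid=0, hi=11
A[mid]=6>-6: swap A[0],A[11]; hi=10 → [10,-1,-4,11,3,5,-7,4,-6,7,1,6]
A[mid]=10>-6: swap A[0],A[10]; hi=9 → [1,-1,-4,11,3,5,-7,4,-6,7,10,6]
A[mid]=1>-6: swap A[0],A[9]; hi=8 → [7,-1,-4,11,3,5,-7,4,-6,1,10,6]
A[mid]=7>-6: swap A[0],A[8]; hi=7 → [-6,-1,-4,11,3,5,-7,4,7,1,10,6]
A[mid]=-6=-6: mid=1
A[mid]=-1>-6: swap A[1],A[7]; hi=6 → [-6,4,-4,11,3,5,-7,-1,7,1,10,6]
A[mid]=4>-6: swap A[1],A[6]; hi=5 → [-6,-7,-4,11,3,5,4,-1,7,1,10,6]
A[mid]=-7<-6: swap A[0],A[1]; lo=1,mid=2 → [-7,-6,-4,11,3,5,4,-1,7,1,10,6]
A[mid]=-4>-6: swap A[2],A[5]; hi=4 → [-7,-6,5,11,3,-4,4,-1,7,1,10,6]
A[mid]=5>-6: swap A[2],A[4]; hi=3 → [-7,-6,3,11,5,-4,4,-1,7,1,10,6]
A[mid]=3>-6: swap A[2],A[3]; hi=2 → [-7,-6,11,3,5,-4,4,-1,7,1,10,6]
A[mid]=11>-6: swap A[2],A[2]; hi=1 → [-7,-6,11,3,5,-4,4,-1,7,1,10,6]
end: lo=1, hi=1; A = [-7,-6,11,3,5,-4,4,-1,7,1,10,6]

[-7,-6,11,3,5,-4,4,-1,7,1,10,6]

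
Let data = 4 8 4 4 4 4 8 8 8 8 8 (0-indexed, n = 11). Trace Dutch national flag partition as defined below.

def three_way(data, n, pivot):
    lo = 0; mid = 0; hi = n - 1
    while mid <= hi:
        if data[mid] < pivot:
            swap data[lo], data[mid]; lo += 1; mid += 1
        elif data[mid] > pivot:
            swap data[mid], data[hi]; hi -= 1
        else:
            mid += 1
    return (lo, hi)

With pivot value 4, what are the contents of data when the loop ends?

4 4 4 4 4 8 8 8 8 8 8

pivot = 4; lo=0, mid=0, hi=10
data[mid]=4=4: mid=1
data[mid]=8>4: swap data[1],data[10]; hi=9 → 4 8 4 4 4 4 8 8 8 8 8
data[mid]=8>4: swap data[1],data[9]; hi=8 → 4 8 4 4 4 4 8 8 8 8 8
data[mid]=8>4: swap data[1],data[8]; hi=7 → 4 8 4 4 4 4 8 8 8 8 8
data[mid]=8>4: swap data[1],data[7]; hi=6 → 4 8 4 4 4 4 8 8 8 8 8
data[mid]=8>4: swap data[1],data[6]; hi=5 → 4 8 4 4 4 4 8 8 8 8 8
data[mid]=8>4: swap data[1],data[5]; hi=4 → 4 4 4 4 4 8 8 8 8 8 8
data[mid]=4=4: mid=2
data[mid]=4=4: mid=3
data[mid]=4=4: mid=4
data[mid]=4=4: mid=5
end: lo=0, hi=4; data = 4 4 4 4 4 8 8 8 8 8 8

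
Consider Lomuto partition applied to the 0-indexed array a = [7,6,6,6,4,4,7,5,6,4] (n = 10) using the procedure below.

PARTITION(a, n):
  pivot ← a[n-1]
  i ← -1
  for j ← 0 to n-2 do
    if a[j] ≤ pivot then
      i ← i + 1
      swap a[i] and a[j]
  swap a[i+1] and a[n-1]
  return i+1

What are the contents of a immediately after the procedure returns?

pivot = a[9] = 4; i = -1
j=0: a[0]=7 > 4 → no swap
j=1: a[1]=6 > 4 → no swap
j=2: a[2]=6 > 4 → no swap
j=3: a[3]=6 > 4 → no swap
j=4: a[4]=4 ≤ 4 → i=0, swap a[0],a[4] → [4,6,6,6,7,4,7,5,6,4]
j=5: a[5]=4 ≤ 4 → i=1, swap a[1],a[5] → [4,4,6,6,7,6,7,5,6,4]
j=6: a[6]=7 > 4 → no swap
j=7: a[7]=5 > 4 → no swap
j=8: a[8]=6 > 4 → no swap
final swap a[2],a[9] → [4,4,4,6,7,6,7,5,6,6]; return 2

[4,4,4,6,7,6,7,5,6,6]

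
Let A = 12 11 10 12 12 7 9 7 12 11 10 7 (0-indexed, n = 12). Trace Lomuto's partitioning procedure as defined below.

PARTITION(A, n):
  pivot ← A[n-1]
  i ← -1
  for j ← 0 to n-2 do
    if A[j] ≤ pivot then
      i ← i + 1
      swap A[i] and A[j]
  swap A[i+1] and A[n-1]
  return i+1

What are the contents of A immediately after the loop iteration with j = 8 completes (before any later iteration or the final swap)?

pivot = A[11] = 7; i = -1
j=0: A[0]=12 > 7 → no swap
j=1: A[1]=11 > 7 → no swap
j=2: A[2]=10 > 7 → no swap
j=3: A[3]=12 > 7 → no swap
j=4: A[4]=12 > 7 → no swap
j=5: A[5]=7 ≤ 7 → i=0, swap A[0],A[5] → 7 11 10 12 12 12 9 7 12 11 10 7
j=6: A[6]=9 > 7 → no swap
j=7: A[7]=7 ≤ 7 → i=1, swap A[1],A[7] → 7 7 10 12 12 12 9 11 12 11 10 7
j=8: A[8]=12 > 7 → no swap
(after j=8) A = 7 7 10 12 12 12 9 11 12 11 10 7

7 7 10 12 12 12 9 11 12 11 10 7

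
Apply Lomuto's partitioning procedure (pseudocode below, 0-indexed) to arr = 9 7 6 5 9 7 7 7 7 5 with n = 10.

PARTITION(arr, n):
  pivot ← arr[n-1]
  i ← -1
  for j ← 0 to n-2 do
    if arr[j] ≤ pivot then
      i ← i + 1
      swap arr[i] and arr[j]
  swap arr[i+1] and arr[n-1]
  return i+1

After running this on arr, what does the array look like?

pivot = arr[9] = 5; i = -1
j=0: arr[0]=9 > 5 → no swap
j=1: arr[1]=7 > 5 → no swap
j=2: arr[2]=6 > 5 → no swap
j=3: arr[3]=5 ≤ 5 → i=0, swap arr[0],arr[3] → 5 7 6 9 9 7 7 7 7 5
j=4: arr[4]=9 > 5 → no swap
j=5: arr[5]=7 > 5 → no swap
j=6: arr[6]=7 > 5 → no swap
j=7: arr[7]=7 > 5 → no swap
j=8: arr[8]=7 > 5 → no swap
final swap arr[1],arr[9] → 5 5 6 9 9 7 7 7 7 7; return 1

5 5 6 9 9 7 7 7 7 7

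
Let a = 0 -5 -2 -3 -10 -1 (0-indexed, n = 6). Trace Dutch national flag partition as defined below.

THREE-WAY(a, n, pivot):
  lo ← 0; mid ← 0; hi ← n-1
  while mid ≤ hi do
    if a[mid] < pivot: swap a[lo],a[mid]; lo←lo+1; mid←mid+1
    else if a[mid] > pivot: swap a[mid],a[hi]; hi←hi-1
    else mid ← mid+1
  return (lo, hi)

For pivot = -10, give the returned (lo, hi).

lo=0 mid=0 hi=5
0>-10: swap(0,5), hi=4 ⇒ -1 -5 -2 -3 -10 0
-1>-10: swap(0,4), hi=3 ⇒ -10 -5 -2 -3 -1 0
-10=-10: mid=1
-5>-10: swap(1,3), hi=2 ⇒ -10 -3 -2 -5 -1 0
-3>-10: swap(1,2), hi=1 ⇒ -10 -2 -3 -5 -1 0
-2>-10: swap(1,1), hi=0 ⇒ -10 -2 -3 -5 -1 0
done. lo=0 hi=0; a=-10 -2 -3 -5 -1 0

(0, 0)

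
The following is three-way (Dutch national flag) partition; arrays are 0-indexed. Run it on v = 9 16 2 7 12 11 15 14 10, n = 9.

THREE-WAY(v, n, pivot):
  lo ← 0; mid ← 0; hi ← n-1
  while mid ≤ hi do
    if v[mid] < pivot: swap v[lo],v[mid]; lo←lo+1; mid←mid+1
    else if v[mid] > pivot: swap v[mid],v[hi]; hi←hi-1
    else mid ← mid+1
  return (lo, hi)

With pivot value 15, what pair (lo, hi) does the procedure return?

pivot = 15; lo=0, mid=0, hi=8
v[mid]=9<15: swap v[0],v[0]; lo=1,mid=1 → 9 16 2 7 12 11 15 14 10
v[mid]=16>15: swap v[1],v[8]; hi=7 → 9 10 2 7 12 11 15 14 16
v[mid]=10<15: swap v[1],v[1]; lo=2,mid=2 → 9 10 2 7 12 11 15 14 16
v[mid]=2<15: swap v[2],v[2]; lo=3,mid=3 → 9 10 2 7 12 11 15 14 16
v[mid]=7<15: swap v[3],v[3]; lo=4,mid=4 → 9 10 2 7 12 11 15 14 16
v[mid]=12<15: swap v[4],v[4]; lo=5,mid=5 → 9 10 2 7 12 11 15 14 16
v[mid]=11<15: swap v[5],v[5]; lo=6,mid=6 → 9 10 2 7 12 11 15 14 16
v[mid]=15=15: mid=7
v[mid]=14<15: swap v[6],v[7]; lo=7,mid=8 → 9 10 2 7 12 11 14 15 16
end: lo=7, hi=7; v = 9 10 2 7 12 11 14 15 16

(7, 7)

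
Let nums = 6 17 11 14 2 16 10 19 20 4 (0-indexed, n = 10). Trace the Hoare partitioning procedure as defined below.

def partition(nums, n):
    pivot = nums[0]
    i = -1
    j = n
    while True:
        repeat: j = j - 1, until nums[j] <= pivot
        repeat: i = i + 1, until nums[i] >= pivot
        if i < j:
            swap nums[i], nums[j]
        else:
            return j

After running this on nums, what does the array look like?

4 2 11 14 17 16 10 19 20 6

pivot=6
j stops at 9 (4), i stops at 0 (6); swap ⇒ 4 17 11 14 2 16 10 19 20 6
j stops at 4 (2), i stops at 1 (17); swap ⇒ 4 2 11 14 17 16 10 19 20 6
j stops at 1, i stops at 2; i≥j ⇒ return 1. nums=4 2 11 14 17 16 10 19 20 6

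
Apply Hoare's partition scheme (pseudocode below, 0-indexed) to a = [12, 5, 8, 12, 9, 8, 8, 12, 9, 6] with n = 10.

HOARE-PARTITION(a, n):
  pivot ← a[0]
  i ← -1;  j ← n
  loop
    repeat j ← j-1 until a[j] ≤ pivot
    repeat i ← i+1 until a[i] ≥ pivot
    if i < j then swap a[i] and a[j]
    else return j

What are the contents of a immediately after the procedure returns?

[6, 5, 8, 9, 9, 8, 8, 12, 12, 12]

pivot = a[0] = 12; i = -1, j = 10
j→9 (a[9]=6≤12), i→0 (a[0]=12≥12); i<j, swap → [6, 5, 8, 12, 9, 8, 8, 12, 9, 12]
j→8 (a[8]=9≤12), i→3 (a[3]=12≥12); i<j, swap → [6, 5, 8, 9, 9, 8, 8, 12, 12, 12]
j→7, i→7; i≥j, return j=7. a = [6, 5, 8, 9, 9, 8, 8, 12, 12, 12]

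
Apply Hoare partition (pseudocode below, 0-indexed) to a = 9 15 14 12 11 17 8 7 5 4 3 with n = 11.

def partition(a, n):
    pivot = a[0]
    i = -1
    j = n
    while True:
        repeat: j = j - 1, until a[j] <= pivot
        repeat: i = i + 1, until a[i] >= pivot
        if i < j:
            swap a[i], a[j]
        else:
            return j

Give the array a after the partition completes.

3 4 5 7 8 17 11 12 14 15 9

pivot=9
j stops at 10 (3), i stops at 0 (9); swap ⇒ 3 15 14 12 11 17 8 7 5 4 9
j stops at 9 (4), i stops at 1 (15); swap ⇒ 3 4 14 12 11 17 8 7 5 15 9
j stops at 8 (5), i stops at 2 (14); swap ⇒ 3 4 5 12 11 17 8 7 14 15 9
j stops at 7 (7), i stops at 3 (12); swap ⇒ 3 4 5 7 11 17 8 12 14 15 9
j stops at 6 (8), i stops at 4 (11); swap ⇒ 3 4 5 7 8 17 11 12 14 15 9
j stops at 4, i stops at 5; i≥j ⇒ return 4. a=3 4 5 7 8 17 11 12 14 15 9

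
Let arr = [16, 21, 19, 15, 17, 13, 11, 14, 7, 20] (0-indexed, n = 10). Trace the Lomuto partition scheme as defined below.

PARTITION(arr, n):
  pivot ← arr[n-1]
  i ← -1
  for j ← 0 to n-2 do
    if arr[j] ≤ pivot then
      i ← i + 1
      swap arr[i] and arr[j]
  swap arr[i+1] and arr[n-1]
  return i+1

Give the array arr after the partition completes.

pivot=20, i=-1
j=0: 16≤20, i=0, swap(0,0) ⇒ [16, 21, 19, 15, 17, 13, 11, 14, 7, 20]
j=1: 21>20, skip
j=2: 19≤20, i=1, swap(1,2) ⇒ [16, 19, 21, 15, 17, 13, 11, 14, 7, 20]
j=3: 15≤20, i=2, swap(2,3) ⇒ [16, 19, 15, 21, 17, 13, 11, 14, 7, 20]
j=4: 17≤20, i=3, swap(3,4) ⇒ [16, 19, 15, 17, 21, 13, 11, 14, 7, 20]
j=5: 13≤20, i=4, swap(4,5) ⇒ [16, 19, 15, 17, 13, 21, 11, 14, 7, 20]
j=6: 11≤20, i=5, swap(5,6) ⇒ [16, 19, 15, 17, 13, 11, 21, 14, 7, 20]
j=7: 14≤20, i=6, swap(6,7) ⇒ [16, 19, 15, 17, 13, 11, 14, 21, 7, 20]
j=8: 7≤20, i=7, swap(7,8) ⇒ [16, 19, 15, 17, 13, 11, 14, 7, 21, 20]
swap(8,9) ⇒ [16, 19, 15, 17, 13, 11, 14, 7, 20, 21]; return 8

[16, 19, 15, 17, 13, 11, 14, 7, 20, 21]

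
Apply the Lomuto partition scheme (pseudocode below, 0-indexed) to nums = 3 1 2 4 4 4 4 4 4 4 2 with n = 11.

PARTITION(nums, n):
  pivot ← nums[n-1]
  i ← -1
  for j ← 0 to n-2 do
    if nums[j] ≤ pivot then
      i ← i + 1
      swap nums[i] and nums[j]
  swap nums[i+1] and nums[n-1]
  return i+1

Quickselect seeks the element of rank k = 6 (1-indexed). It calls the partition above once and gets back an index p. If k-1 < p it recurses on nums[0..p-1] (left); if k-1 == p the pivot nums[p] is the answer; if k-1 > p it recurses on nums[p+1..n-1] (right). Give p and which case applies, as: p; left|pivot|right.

2; right

pivot = nums[10] = 2; i = -1
j=0: nums[0]=3 > 2 → no swap
j=1: nums[1]=1 ≤ 2 → i=0, swap nums[0],nums[1] → 1 3 2 4 4 4 4 4 4 4 2
j=2: nums[2]=2 ≤ 2 → i=1, swap nums[1],nums[2] → 1 2 3 4 4 4 4 4 4 4 2
j=3: nums[3]=4 > 2 → no swap
j=4: nums[4]=4 > 2 → no swap
j=5: nums[5]=4 > 2 → no swap
j=6: nums[6]=4 > 2 → no swap
j=7: nums[7]=4 > 2 → no swap
j=8: nums[8]=4 > 2 → no swap
j=9: nums[9]=4 > 2 → no swap
final swap nums[2],nums[10] → 1 2 2 4 4 4 4 4 4 4 3; return 2
p = 2; k-1 = 5 > 2 ⇒ right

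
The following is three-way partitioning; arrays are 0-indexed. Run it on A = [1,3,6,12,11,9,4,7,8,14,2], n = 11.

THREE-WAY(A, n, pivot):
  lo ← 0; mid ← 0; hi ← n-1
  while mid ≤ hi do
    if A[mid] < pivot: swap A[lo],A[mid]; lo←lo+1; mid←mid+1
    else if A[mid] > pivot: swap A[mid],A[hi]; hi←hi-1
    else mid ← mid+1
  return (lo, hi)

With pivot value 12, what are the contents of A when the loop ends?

[1,3,6,11,9,4,7,8,2,12,14]

lo=0 mid=0 hi=10
1<12: swap(0,0), lo=1 mid=1 ⇒ [1,3,6,12,11,9,4,7,8,14,2]
3<12: swap(1,1), lo=2 mid=2 ⇒ [1,3,6,12,11,9,4,7,8,14,2]
6<12: swap(2,2), lo=3 mid=3 ⇒ [1,3,6,12,11,9,4,7,8,14,2]
12=12: mid=4
11<12: swap(3,4), lo=4 mid=5 ⇒ [1,3,6,11,12,9,4,7,8,14,2]
9<12: swap(4,5), lo=5 mid=6 ⇒ [1,3,6,11,9,12,4,7,8,14,2]
4<12: swap(5,6), lo=6 mid=7 ⇒ [1,3,6,11,9,4,12,7,8,14,2]
7<12: swap(6,7), lo=7 mid=8 ⇒ [1,3,6,11,9,4,7,12,8,14,2]
8<12: swap(7,8), lo=8 mid=9 ⇒ [1,3,6,11,9,4,7,8,12,14,2]
14>12: swap(9,10), hi=9 ⇒ [1,3,6,11,9,4,7,8,12,2,14]
2<12: swap(8,9), lo=9 mid=10 ⇒ [1,3,6,11,9,4,7,8,2,12,14]
done. lo=9 hi=9; A=[1,3,6,11,9,4,7,8,2,12,14]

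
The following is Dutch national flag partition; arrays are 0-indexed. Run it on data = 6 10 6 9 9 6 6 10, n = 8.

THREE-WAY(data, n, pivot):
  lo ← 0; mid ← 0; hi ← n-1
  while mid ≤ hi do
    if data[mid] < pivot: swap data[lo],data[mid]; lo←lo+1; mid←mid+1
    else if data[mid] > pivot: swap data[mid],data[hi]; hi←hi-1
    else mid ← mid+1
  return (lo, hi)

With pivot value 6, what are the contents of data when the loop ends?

pivot = 6; lo=0, mid=0, hi=7
data[mid]=6=6: mid=1
data[mid]=10>6: swap data[1],data[7]; hi=6 → 6 10 6 9 9 6 6 10
data[mid]=10>6: swap data[1],data[6]; hi=5 → 6 6 6 9 9 6 10 10
data[mid]=6=6: mid=2
data[mid]=6=6: mid=3
data[mid]=9>6: swap data[3],data[5]; hi=4 → 6 6 6 6 9 9 10 10
data[mid]=6=6: mid=4
data[mid]=9>6: swap data[4],data[4]; hi=3 → 6 6 6 6 9 9 10 10
end: lo=0, hi=3; data = 6 6 6 6 9 9 10 10

6 6 6 6 9 9 10 10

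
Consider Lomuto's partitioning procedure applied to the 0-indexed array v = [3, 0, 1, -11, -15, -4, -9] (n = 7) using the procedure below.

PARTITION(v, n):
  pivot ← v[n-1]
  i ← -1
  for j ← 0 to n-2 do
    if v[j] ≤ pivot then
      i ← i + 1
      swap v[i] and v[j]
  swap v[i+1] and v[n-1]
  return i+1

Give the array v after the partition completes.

[-11, -15, -9, 3, 0, -4, 1]

pivot=-9, i=-1
j=0: 3>-9, skip
j=1: 0>-9, skip
j=2: 1>-9, skip
j=3: -11≤-9, i=0, swap(0,3) ⇒ [-11, 0, 1, 3, -15, -4, -9]
j=4: -15≤-9, i=1, swap(1,4) ⇒ [-11, -15, 1, 3, 0, -4, -9]
j=5: -4>-9, skip
swap(2,6) ⇒ [-11, -15, -9, 3, 0, -4, 1]; return 2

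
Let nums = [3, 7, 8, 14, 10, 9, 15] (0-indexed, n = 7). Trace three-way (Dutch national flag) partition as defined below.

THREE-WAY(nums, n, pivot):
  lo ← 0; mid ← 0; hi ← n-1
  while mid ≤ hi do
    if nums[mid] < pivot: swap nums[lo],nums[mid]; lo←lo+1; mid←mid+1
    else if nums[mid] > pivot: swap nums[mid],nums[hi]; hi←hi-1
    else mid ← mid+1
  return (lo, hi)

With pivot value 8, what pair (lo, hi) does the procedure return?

pivot = 8; lo=0, mid=0, hi=6
nums[mid]=3<8: swap nums[0],nums[0]; lo=1,mid=1 → [3, 7, 8, 14, 10, 9, 15]
nums[mid]=7<8: swap nums[1],nums[1]; lo=2,mid=2 → [3, 7, 8, 14, 10, 9, 15]
nums[mid]=8=8: mid=3
nums[mid]=14>8: swap nums[3],nums[6]; hi=5 → [3, 7, 8, 15, 10, 9, 14]
nums[mid]=15>8: swap nums[3],nums[5]; hi=4 → [3, 7, 8, 9, 10, 15, 14]
nums[mid]=9>8: swap nums[3],nums[4]; hi=3 → [3, 7, 8, 10, 9, 15, 14]
nums[mid]=10>8: swap nums[3],nums[3]; hi=2 → [3, 7, 8, 10, 9, 15, 14]
end: lo=2, hi=2; nums = [3, 7, 8, 10, 9, 15, 14]

(2, 2)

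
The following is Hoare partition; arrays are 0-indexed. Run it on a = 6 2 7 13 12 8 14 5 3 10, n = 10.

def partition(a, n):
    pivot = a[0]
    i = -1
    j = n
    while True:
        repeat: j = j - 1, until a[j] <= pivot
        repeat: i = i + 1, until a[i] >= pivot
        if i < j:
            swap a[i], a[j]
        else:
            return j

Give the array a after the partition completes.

pivot=6
j stops at 8 (3), i stops at 0 (6); swap ⇒ 3 2 7 13 12 8 14 5 6 10
j stops at 7 (5), i stops at 2 (7); swap ⇒ 3 2 5 13 12 8 14 7 6 10
j stops at 2, i stops at 3; i≥j ⇒ return 2. a=3 2 5 13 12 8 14 7 6 10

3 2 5 13 12 8 14 7 6 10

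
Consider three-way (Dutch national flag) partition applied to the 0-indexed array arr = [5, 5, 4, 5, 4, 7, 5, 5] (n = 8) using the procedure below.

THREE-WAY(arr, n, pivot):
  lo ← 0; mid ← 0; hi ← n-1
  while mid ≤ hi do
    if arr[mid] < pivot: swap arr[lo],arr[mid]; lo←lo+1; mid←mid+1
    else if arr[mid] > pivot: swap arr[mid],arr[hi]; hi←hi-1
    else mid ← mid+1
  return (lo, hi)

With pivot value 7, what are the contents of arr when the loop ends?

[5, 5, 4, 5, 4, 5, 5, 7]

lo=0 mid=0 hi=7
5<7: swap(0,0), lo=1 mid=1 ⇒ [5, 5, 4, 5, 4, 7, 5, 5]
5<7: swap(1,1), lo=2 mid=2 ⇒ [5, 5, 4, 5, 4, 7, 5, 5]
4<7: swap(2,2), lo=3 mid=3 ⇒ [5, 5, 4, 5, 4, 7, 5, 5]
5<7: swap(3,3), lo=4 mid=4 ⇒ [5, 5, 4, 5, 4, 7, 5, 5]
4<7: swap(4,4), lo=5 mid=5 ⇒ [5, 5, 4, 5, 4, 7, 5, 5]
7=7: mid=6
5<7: swap(5,6), lo=6 mid=7 ⇒ [5, 5, 4, 5, 4, 5, 7, 5]
5<7: swap(6,7), lo=7 mid=8 ⇒ [5, 5, 4, 5, 4, 5, 5, 7]
done. lo=7 hi=7; arr=[5, 5, 4, 5, 4, 5, 5, 7]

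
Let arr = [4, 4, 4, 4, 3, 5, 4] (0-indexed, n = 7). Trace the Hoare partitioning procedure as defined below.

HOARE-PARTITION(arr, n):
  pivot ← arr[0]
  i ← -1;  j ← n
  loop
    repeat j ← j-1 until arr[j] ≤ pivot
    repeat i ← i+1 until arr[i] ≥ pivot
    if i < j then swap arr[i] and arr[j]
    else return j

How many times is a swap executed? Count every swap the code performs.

3

pivot = arr[0] = 4; i = -1, j = 7
j→6 (arr[6]=4≤4), i→0 (arr[0]=4≥4); i<j, swap → [4, 4, 4, 4, 3, 5, 4]
j→4 (arr[4]=3≤4), i→1 (arr[1]=4≥4); i<j, swap → [4, 3, 4, 4, 4, 5, 4]
j→3 (arr[3]=4≤4), i→2 (arr[2]=4≥4); i<j, swap → [4, 3, 4, 4, 4, 5, 4]
j→2, i→3; i≥j, return j=2. arr = [4, 3, 4, 4, 4, 5, 4]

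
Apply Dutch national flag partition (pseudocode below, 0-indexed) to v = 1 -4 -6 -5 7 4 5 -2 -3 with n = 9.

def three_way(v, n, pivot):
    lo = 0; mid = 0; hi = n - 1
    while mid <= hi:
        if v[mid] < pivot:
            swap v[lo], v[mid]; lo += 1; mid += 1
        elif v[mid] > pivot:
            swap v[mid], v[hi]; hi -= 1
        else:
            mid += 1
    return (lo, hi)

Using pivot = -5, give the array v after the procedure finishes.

pivot = -5; lo=0, mid=0, hi=8
v[mid]=1>-5: swap v[0],v[8]; hi=7 → -3 -4 -6 -5 7 4 5 -2 1
v[mid]=-3>-5: swap v[0],v[7]; hi=6 → -2 -4 -6 -5 7 4 5 -3 1
v[mid]=-2>-5: swap v[0],v[6]; hi=5 → 5 -4 -6 -5 7 4 -2 -3 1
v[mid]=5>-5: swap v[0],v[5]; hi=4 → 4 -4 -6 -5 7 5 -2 -3 1
v[mid]=4>-5: swap v[0],v[4]; hi=3 → 7 -4 -6 -5 4 5 -2 -3 1
v[mid]=7>-5: swap v[0],v[3]; hi=2 → -5 -4 -6 7 4 5 -2 -3 1
v[mid]=-5=-5: mid=1
v[mid]=-4>-5: swap v[1],v[2]; hi=1 → -5 -6 -4 7 4 5 -2 -3 1
v[mid]=-6<-5: swap v[0],v[1]; lo=1,mid=2 → -6 -5 -4 7 4 5 -2 -3 1
end: lo=1, hi=1; v = -6 -5 -4 7 4 5 -2 -3 1

-6 -5 -4 7 4 5 -2 -3 1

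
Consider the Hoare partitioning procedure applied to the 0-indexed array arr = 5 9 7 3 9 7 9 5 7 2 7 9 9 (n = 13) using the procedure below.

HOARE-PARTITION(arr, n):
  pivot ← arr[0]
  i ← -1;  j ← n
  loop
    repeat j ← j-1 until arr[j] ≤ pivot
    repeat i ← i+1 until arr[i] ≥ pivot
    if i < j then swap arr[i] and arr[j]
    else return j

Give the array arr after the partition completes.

pivot=5
j stops at 9 (2), i stops at 0 (5); swap ⇒ 2 9 7 3 9 7 9 5 7 5 7 9 9
j stops at 7 (5), i stops at 1 (9); swap ⇒ 2 5 7 3 9 7 9 9 7 5 7 9 9
j stops at 3 (3), i stops at 2 (7); swap ⇒ 2 5 3 7 9 7 9 9 7 5 7 9 9
j stops at 2, i stops at 3; i≥j ⇒ return 2. arr=2 5 3 7 9 7 9 9 7 5 7 9 9

2 5 3 7 9 7 9 9 7 5 7 9 9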